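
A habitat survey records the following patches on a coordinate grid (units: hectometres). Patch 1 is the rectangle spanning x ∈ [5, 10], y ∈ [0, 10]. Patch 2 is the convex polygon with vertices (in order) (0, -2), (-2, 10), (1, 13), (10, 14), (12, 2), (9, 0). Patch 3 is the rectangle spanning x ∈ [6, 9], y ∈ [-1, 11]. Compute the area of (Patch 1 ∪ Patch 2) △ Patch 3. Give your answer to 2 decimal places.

138.33

|Patch 1 ∪ Patch 2| = 170.3333.
|(Patch 1 ∪ Patch 2) ∩ Patch 3| = 34.
|(Patch 1 ∪ Patch 2) △ Patch 3| = 170.3333 + 36 − 68 = 138.33.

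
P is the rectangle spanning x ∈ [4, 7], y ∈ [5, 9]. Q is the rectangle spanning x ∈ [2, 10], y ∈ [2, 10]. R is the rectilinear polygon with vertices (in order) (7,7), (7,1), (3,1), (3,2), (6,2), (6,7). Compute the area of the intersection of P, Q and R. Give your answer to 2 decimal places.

2.00

The intersection is the polygon with vertices (7,5), (6,5), (6,7), (7,7).
By the shoelace formula its area is 2.00.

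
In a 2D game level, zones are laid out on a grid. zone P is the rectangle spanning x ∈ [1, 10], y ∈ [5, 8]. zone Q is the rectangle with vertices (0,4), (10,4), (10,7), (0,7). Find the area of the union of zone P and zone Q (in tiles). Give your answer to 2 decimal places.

By inclusion–exclusion:
Individual areas: |zone P| = 27, |zone Q| = 30.
|zone P∩zone Q|: x∈[1,10], y∈[5,7] → 9·2 = 18.
|zone P ∪ zone Q| = 57 − 18 = 39.00.

39.00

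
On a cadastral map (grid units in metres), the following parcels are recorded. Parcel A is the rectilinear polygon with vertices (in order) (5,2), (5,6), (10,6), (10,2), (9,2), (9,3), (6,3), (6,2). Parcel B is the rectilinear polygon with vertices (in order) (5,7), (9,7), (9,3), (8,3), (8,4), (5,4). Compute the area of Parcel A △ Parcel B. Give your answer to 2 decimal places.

|Parcel A| = 17, |Parcel B| = 13, |Parcel A∩Parcel B| = 9.
|Parcel A △ Parcel B| = |Parcel A| + |Parcel B| − 2·|Parcel A∩Parcel B| = 17 + 13 − 18 = 12.00.

12.00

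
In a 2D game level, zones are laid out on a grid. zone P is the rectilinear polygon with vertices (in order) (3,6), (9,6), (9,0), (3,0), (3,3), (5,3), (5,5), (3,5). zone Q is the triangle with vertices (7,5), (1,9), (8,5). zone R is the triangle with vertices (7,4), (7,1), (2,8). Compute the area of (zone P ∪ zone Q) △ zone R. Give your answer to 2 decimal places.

|zone P ∪ zone Q| = 33.125.
|(zone P ∪ zone Q) ∩ zone R| = 5.9143.
|(zone P ∪ zone Q) △ zone R| = 33.125 + 7.5 − 11.8286 = 28.80.

28.80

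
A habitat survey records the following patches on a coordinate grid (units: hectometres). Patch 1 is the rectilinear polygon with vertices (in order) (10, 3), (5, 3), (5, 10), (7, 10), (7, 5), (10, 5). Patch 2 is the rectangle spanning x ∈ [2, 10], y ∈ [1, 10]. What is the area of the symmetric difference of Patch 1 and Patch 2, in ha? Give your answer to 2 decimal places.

|Patch 1| = 20, |Patch 2| = 72, |Patch 1∩Patch 2| = 20.
|Patch 1 △ Patch 2| = |Patch 1| + |Patch 2| − 2·|Patch 1∩Patch 2| = 20 + 72 − 40 = 52.00.

52.00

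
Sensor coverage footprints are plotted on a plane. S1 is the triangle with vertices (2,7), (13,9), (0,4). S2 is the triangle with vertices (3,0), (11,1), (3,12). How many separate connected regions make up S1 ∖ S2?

S1 ∖ S2 splits into 2 disjoint pieces (area 4.3601, area 4.2775).

2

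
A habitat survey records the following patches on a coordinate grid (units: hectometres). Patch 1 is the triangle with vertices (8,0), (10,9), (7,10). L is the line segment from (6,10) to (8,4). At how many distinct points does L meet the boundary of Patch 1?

The segment meets the boundary at (7.429,5.714).

1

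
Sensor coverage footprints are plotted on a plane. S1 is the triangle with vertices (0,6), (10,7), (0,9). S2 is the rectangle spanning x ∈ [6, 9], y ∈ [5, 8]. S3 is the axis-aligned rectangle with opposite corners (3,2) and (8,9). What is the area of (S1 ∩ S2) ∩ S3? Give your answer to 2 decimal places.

1.80

The region (S1 ∩ S2) ∩ S3 is the polygon with vertices (6,7.8), (8,7.4), (8,6.8), (6,6.6).
By the shoelace formula its area is 1.80.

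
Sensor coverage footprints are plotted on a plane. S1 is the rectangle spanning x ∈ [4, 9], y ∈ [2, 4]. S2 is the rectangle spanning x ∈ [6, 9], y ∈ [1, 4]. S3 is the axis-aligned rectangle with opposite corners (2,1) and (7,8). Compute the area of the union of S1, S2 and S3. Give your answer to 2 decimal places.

By inclusion–exclusion:
Individual areas: |S1| = 10, |S2| = 9, |S3| = 35.
|S1∩S2|: x∈[6,9], y∈[2,4] → 3·2 = 6.
|S1∩S3|: x∈[4,7], y∈[2,4] → 3·2 = 6.
|S2∩S3|: x∈[6,7], y∈[1,4] → 1·3 = 3.
|S1∩S2∩S3| = 2.
|S1 ∪ S2 ∪ S3| = 54 − 15 + 2 = 41.00.

41.00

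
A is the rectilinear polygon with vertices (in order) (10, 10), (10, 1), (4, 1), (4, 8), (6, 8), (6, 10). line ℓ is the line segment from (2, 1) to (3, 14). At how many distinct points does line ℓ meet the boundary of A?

The segment lies entirely outside A and never meets its boundary.

0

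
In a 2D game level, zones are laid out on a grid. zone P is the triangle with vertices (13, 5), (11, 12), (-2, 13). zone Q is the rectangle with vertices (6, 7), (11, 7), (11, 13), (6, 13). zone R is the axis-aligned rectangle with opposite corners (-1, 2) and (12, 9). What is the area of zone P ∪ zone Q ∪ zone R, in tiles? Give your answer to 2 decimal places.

128.31

By inclusion–exclusion:
Individual areas: |zone P| = 44.5, |zone Q| = 30, |zone R| = 91.
|zone P∩zone Q| = 23.1449.
|zone P∩zone R| = 11.231.
|zone Q∩zone R|: x∈[6,11], y∈[7,9] → 5·2 = 10.
|zone P∩zone Q∩zone R| = 7.1833.
|zone P ∪ zone Q ∪ zone R| = 165.5 − 44.3758 + 7.1833 = 128.31.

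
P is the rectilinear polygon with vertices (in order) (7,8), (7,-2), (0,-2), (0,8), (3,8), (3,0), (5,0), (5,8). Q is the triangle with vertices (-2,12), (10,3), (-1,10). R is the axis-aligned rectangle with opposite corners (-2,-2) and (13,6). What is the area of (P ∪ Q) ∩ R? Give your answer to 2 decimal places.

|P ∪ Q| = 60.3571.
|(P ∪ Q) ∩ R| = 44.51.

44.51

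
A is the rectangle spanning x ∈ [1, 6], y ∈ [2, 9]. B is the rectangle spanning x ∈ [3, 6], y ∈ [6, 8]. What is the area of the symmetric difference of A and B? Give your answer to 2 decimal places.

29.00

|A∩B|: x∈[3,6], y∈[6,8] → 3·2 = 6.
|A △ B| = |A| + |B| − 2·|A∩B| = 35 + 6 − 12 = 29.00.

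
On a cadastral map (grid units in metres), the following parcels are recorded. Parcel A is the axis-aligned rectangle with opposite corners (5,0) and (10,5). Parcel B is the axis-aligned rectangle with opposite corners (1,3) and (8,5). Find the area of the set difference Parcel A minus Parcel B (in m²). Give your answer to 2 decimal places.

|Parcel A∩Parcel B|: x∈[5,8], y∈[3,5] → 3·2 = 6.
|Parcel A| = 25.
|Parcel A ∖ Parcel B| = |Parcel A| − |Parcel A∩Parcel B| = 25 − 6 = 19.00.

19.00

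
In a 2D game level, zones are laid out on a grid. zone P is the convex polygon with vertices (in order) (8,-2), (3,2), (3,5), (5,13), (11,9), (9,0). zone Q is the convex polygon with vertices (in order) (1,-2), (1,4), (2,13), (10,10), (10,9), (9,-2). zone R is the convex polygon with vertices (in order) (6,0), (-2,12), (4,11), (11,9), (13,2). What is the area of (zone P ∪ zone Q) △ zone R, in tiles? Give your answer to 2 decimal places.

|zone P ∪ zone Q| = 119.4553.
|(zone P ∪ zone Q) ∩ zone R| = 72.1562.
|(zone P ∪ zone Q) △ zone R| = 119.4553 + 95 − 144.3124 = 70.14.

70.14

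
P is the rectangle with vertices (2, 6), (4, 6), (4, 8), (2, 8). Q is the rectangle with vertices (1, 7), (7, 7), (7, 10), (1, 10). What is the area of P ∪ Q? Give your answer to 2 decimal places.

20.00

By inclusion–exclusion:
Individual areas: |P| = 4, |Q| = 18.
|P∩Q|: x∈[2,4], y∈[7,8] → 2·1 = 2.
|P ∪ Q| = 22 − 2 = 20.00.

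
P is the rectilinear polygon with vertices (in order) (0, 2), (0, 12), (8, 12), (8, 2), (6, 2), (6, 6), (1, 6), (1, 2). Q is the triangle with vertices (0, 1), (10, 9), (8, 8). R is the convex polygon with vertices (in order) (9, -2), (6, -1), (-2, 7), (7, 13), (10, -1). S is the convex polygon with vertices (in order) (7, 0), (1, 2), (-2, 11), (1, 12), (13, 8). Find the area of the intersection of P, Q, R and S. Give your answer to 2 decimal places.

The intersection is the polygon with vertices (6,6), (5.714,6), (8,8), (8,7.4), (6,5.8).
By the shoelace formula its area is 1.09.

1.09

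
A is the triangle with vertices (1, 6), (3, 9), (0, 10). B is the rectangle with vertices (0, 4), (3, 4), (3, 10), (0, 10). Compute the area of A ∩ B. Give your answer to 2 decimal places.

The intersection is the polygon with vertices (1,6), (0,10), (3,9).
By the shoelace formula its area is 5.50.

5.50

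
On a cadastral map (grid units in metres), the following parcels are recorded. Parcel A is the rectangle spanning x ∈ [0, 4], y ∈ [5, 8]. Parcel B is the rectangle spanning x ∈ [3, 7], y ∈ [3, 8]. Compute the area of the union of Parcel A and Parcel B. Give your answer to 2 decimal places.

By inclusion–exclusion:
Individual areas: |Parcel A| = 12, |Parcel B| = 20.
|Parcel A∩Parcel B|: x∈[3,4], y∈[5,8] → 1·3 = 3.
|Parcel A ∪ Parcel B| = 32 − 3 = 29.00.

29.00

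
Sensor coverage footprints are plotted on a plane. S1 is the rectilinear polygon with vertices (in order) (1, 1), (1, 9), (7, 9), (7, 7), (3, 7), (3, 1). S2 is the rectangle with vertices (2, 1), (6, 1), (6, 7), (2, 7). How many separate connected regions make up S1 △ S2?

1

S1 △ S2 is a single connected region.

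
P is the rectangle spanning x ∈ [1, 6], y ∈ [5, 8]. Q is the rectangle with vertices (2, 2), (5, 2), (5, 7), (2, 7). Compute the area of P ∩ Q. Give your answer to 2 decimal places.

|P∩Q|: x∈[2,5], y∈[5,7] → 3·2 = 6.

6.00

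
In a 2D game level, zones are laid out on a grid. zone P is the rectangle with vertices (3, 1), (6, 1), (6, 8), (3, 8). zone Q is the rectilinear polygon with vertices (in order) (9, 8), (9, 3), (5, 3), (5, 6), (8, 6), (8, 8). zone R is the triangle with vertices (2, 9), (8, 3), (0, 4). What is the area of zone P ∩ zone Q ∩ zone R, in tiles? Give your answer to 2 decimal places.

The intersection is the polygon with vertices (5,6), (6,5), (6,3.25), (5,3.375).
By the shoelace formula its area is 2.19.

2.19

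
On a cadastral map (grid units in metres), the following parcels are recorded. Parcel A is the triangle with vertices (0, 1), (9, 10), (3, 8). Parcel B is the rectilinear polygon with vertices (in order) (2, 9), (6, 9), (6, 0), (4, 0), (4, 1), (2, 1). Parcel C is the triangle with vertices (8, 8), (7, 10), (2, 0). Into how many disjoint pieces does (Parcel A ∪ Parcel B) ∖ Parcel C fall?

3

(Parcel A ∪ Parcel B) ∖ Parcel C splits into 3 disjoint pieces (area 22.7167, area 0.7619, area 9.0417).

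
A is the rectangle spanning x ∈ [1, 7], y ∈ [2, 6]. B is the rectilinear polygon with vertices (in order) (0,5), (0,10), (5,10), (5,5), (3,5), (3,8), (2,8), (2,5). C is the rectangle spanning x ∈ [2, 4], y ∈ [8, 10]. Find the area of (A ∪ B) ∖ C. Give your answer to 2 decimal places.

|A ∪ B| = 43.
|(A ∪ B) ∩ C| = 4.
|(A ∪ B) ∖ C| = 43 − 4 = 39.00.

39.00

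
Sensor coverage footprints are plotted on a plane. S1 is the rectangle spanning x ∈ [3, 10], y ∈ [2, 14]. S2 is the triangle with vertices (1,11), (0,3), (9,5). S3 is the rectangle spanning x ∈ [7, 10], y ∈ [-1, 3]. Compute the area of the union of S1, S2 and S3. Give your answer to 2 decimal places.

By inclusion–exclusion:
Individual areas: |S1| = 84, |S2| = 35, |S3| = 12.
|S1∩S2| = 17.5.
|S1∩S3|: x∈[7,10], y∈[2,3] → 3·1 = 3.
|S2∩S3| = 0.
|S1∩S2∩S3| = 0.
|S1 ∪ S2 ∪ S3| = 131 − 20.5 + 0 = 110.50.

110.50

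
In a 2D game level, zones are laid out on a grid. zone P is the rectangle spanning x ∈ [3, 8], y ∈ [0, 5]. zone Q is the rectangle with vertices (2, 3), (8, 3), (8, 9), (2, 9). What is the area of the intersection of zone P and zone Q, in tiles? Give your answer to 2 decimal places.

|zone P∩zone Q|: x∈[3,8], y∈[3,5] → 5·2 = 10.

10.00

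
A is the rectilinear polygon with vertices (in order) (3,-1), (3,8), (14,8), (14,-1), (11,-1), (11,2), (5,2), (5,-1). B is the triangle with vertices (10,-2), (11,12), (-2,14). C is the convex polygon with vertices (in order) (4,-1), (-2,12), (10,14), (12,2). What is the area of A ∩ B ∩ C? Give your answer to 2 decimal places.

34.33

The intersection is the polygon with vertices (10.714,8), (10.286,2), (7,2), (3,7.333), (3,8).
By the shoelace formula its area is 34.33.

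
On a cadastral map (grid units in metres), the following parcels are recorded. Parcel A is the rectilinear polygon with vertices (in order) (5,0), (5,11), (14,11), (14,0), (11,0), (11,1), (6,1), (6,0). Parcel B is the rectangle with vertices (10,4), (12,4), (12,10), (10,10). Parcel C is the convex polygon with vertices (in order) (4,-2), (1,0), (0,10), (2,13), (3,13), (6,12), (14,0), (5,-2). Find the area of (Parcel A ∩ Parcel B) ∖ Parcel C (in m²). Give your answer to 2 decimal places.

10.67

|Parcel A ∩ Parcel B| = 12.
|(Parcel A ∩ Parcel B) ∩ Parcel C| = 1.3333.
|(Parcel A ∩ Parcel B) ∖ Parcel C| = 12 − 1.3333 = 10.67.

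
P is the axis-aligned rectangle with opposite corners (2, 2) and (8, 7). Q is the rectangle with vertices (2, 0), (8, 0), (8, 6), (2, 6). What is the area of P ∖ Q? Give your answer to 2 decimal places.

|P∩Q|: x∈[2,8], y∈[2,6] → 6·4 = 24.
|P| = 30.
|P ∖ Q| = |P| − |P∩Q| = 30 − 24 = 6.00.

6.00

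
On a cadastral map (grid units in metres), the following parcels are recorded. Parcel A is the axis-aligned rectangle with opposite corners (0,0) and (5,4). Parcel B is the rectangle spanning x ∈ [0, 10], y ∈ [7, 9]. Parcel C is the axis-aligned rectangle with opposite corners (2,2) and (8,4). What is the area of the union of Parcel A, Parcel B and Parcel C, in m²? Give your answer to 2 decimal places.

By inclusion–exclusion:
Individual areas: |Parcel A| = 20, |Parcel B| = 20, |Parcel C| = 12.
|Parcel A∩Parcel B| = 0 (no overlap).
|Parcel A∩Parcel C|: x∈[2,5], y∈[2,4] → 3·2 = 6.
|Parcel B∩Parcel C| = 0 (no overlap).
|Parcel A∩Parcel B∩Parcel C| = 0.
|Parcel A ∪ Parcel B ∪ Parcel C| = 52 − 6 + 0 = 46.00.

46.00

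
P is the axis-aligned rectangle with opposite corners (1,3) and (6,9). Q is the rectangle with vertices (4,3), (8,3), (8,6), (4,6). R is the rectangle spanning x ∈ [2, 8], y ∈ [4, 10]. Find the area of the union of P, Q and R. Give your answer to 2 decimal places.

48.00

By inclusion–exclusion:
Individual areas: |P| = 30, |Q| = 12, |R| = 36.
|P∩Q|: x∈[4,6], y∈[3,6] → 2·3 = 6.
|P∩R|: x∈[2,6], y∈[4,9] → 4·5 = 20.
|Q∩R|: x∈[4,8], y∈[4,6] → 4·2 = 8.
|P∩Q∩R| = 4.
|P ∪ Q ∪ R| = 78 − 34 + 4 = 48.00.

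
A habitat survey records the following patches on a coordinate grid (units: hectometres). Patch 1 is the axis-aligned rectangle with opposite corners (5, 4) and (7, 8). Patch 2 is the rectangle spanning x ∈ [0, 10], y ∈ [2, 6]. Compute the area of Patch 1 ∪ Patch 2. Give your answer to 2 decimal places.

By inclusion–exclusion:
Individual areas: |Patch 1| = 8, |Patch 2| = 40.
|Patch 1∩Patch 2|: x∈[5,7], y∈[4,6] → 2·2 = 4.
|Patch 1 ∪ Patch 2| = 48 − 4 = 44.00.

44.00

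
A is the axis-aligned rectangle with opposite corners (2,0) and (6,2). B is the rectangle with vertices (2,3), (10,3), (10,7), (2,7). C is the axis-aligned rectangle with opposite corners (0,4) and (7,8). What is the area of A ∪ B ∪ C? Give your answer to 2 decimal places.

53.00

By inclusion–exclusion:
Individual areas: |A| = 8, |B| = 32, |C| = 28.
|A∩B| = 0 (no overlap).
|A∩C| = 0 (no overlap).
|B∩C|: x∈[2,7], y∈[4,7] → 5·3 = 15.
|A∩B∩C| = 0.
|A ∪ B ∪ C| = 68 − 15 + 0 = 53.00.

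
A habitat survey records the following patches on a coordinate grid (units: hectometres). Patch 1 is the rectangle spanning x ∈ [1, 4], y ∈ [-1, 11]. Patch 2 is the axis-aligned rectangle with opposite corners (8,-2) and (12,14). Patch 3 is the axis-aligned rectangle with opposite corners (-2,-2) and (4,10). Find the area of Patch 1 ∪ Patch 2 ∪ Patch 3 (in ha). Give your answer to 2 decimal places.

By inclusion–exclusion:
Individual areas: |Patch 1| = 36, |Patch 2| = 64, |Patch 3| = 72.
|Patch 1∩Patch 2| = 0 (no overlap).
|Patch 1∩Patch 3|: x∈[1,4], y∈[-1,10] → 3·11 = 33.
|Patch 2∩Patch 3| = 0 (no overlap).
|Patch 1∩Patch 2∩Patch 3| = 0.
|Patch 1 ∪ Patch 2 ∪ Patch 3| = 172 − 33 + 0 = 139.00.

139.00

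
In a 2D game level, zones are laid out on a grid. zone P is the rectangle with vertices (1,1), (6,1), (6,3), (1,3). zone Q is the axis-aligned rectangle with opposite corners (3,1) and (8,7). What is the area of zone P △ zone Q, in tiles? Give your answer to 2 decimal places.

|zone P∩zone Q|: x∈[3,6], y∈[1,3] → 3·2 = 6.
|zone P △ zone Q| = |zone P| + |zone Q| − 2·|zone P∩zone Q| = 10 + 30 − 12 = 28.00.

28.00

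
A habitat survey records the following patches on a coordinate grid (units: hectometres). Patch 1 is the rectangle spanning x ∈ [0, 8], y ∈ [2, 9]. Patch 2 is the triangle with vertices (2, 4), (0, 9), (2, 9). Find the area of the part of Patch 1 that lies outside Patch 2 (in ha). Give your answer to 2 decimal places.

|Patch 1| = 56, |Patch 1∩Patch 2| = 5.
|Patch 1 ∖ Patch 2| = |Patch 1| − |Patch 1∩Patch 2| = 56 − 5 = 51.00.

51.00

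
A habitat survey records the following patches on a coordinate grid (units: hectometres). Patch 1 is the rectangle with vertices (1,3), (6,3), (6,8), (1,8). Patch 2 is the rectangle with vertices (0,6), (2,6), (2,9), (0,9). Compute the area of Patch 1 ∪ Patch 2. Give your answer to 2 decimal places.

29.00

By inclusion–exclusion:
Individual areas: |Patch 1| = 25, |Patch 2| = 6.
|Patch 1∩Patch 2|: x∈[1,2], y∈[6,8] → 1·2 = 2.
|Patch 1 ∪ Patch 2| = 31 − 2 = 29.00.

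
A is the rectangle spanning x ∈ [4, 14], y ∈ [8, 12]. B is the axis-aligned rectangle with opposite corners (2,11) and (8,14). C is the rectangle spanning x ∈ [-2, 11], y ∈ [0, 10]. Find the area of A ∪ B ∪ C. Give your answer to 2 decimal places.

By inclusion–exclusion:
Individual areas: |A| = 40, |B| = 18, |C| = 130.
|A∩B|: x∈[4,8], y∈[11,12] → 4·1 = 4.
|A∩C|: x∈[4,11], y∈[8,10] → 7·2 = 14.
|B∩C| = 0 (no overlap).
|A∩B∩C| = 0.
|A ∪ B ∪ C| = 188 − 18 + 0 = 170.00.

170.00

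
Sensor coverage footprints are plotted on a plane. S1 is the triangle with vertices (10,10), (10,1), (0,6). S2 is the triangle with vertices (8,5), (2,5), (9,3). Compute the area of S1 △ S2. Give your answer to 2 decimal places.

|S1| = 45, |S2| = 6, |S1∩S2| = 6.
|S1 △ S2| = |S1| + |S2| − 2·|S1∩S2| = 45 + 6 − 12 = 39.00.

39.00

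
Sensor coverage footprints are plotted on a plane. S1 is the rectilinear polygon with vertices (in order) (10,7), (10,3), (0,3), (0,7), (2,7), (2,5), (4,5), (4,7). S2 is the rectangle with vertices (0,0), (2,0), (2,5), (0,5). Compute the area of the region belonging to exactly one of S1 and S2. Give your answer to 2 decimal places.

|S1| = 36, |S2| = 10, |S1∩S2| = 4.
|S1 △ S2| = |S1| + |S2| − 2·|S1∩S2| = 36 + 10 − 8 = 38.00.

38.00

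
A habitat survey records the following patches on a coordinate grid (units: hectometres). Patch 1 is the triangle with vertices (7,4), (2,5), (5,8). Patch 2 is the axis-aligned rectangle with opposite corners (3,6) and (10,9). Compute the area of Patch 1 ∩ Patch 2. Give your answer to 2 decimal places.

3.00

The intersection is the polygon with vertices (5,8), (6,6), (3,6).
By the shoelace formula its area is 3.00.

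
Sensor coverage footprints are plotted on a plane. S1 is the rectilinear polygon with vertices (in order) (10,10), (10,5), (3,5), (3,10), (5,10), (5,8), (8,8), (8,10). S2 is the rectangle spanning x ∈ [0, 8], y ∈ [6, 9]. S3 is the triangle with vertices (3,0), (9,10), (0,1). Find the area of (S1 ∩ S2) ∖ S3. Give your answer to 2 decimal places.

9.60

|S1 ∩ S2| = 12.
|(S1 ∩ S2) ∩ S3| = 2.4.
|(S1 ∩ S2) ∖ S3| = 12 − 2.4 = 9.60.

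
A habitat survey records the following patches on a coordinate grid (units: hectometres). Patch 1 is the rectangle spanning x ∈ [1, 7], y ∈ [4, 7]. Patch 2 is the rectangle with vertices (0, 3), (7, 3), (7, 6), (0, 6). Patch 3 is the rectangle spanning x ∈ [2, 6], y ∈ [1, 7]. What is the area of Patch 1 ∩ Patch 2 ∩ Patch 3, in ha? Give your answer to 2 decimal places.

The intersection is the polygon with vertices (2,4), (2,6), (6,6), (6,4).
By the shoelace formula its area is 8.00.

8.00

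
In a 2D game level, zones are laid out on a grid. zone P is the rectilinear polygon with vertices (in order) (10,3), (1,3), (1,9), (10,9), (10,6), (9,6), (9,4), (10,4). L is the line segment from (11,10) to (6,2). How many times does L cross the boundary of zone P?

The segment meets the boundary at (6.625,3), (10,8.4).

2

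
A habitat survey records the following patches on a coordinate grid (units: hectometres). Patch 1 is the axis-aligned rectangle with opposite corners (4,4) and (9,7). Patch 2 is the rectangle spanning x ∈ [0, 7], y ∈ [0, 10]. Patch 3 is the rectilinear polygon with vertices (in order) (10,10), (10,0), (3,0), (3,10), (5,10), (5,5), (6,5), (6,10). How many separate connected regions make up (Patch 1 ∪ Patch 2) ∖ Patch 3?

2

(Patch 1 ∪ Patch 2) ∖ Patch 3 splits into 2 disjoint pieces (area 30, area 5).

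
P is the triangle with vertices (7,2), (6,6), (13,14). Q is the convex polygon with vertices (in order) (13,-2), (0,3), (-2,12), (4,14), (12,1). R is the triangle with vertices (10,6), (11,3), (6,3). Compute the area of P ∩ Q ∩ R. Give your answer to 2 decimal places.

The intersection is the polygon with vertices (7.5,3), (6.75,3), (6.632,3.474), (8.4,4.8).
By the shoelace formula its area is 1.17.

1.17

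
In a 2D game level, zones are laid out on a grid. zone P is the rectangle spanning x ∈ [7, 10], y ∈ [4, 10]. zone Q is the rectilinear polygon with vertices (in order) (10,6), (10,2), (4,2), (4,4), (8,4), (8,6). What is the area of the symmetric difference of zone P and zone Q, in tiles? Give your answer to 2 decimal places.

26.00

|zone P| = 18, |zone Q| = 16, |zone P∩zone Q| = 4.
|zone P △ zone Q| = |zone P| + |zone Q| − 2·|zone P∩zone Q| = 18 + 16 − 8 = 26.00.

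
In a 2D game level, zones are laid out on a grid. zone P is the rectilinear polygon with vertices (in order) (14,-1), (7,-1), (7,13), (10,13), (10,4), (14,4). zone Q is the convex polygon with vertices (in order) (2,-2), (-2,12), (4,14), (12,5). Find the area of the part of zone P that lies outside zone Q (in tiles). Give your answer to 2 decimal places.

|zone P| = 62, |zone P∩zone Q| = 19.2768.
|zone P ∖ zone Q| = |zone P| − |zone P∩zone Q| = 62 − 19.2768 = 42.72.

42.72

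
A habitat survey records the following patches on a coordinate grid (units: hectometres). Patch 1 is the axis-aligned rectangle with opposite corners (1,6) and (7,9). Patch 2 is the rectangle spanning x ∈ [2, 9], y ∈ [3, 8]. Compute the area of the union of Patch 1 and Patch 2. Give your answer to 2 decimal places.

By inclusion–exclusion:
Individual areas: |Patch 1| = 18, |Patch 2| = 35.
|Patch 1∩Patch 2|: x∈[2,7], y∈[6,8] → 5·2 = 10.
|Patch 1 ∪ Patch 2| = 53 − 10 = 43.00.

43.00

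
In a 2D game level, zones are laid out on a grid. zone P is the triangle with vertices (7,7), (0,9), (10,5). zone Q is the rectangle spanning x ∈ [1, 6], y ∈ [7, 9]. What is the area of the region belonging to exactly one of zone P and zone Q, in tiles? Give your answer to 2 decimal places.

|zone P| = 4, |zone Q| = 10, |zone P∩zone Q| = 1.8.
|zone P △ zone Q| = |zone P| + |zone Q| − 2·|zone P∩zone Q| = 4 + 10 − 3.6 = 10.40.

10.40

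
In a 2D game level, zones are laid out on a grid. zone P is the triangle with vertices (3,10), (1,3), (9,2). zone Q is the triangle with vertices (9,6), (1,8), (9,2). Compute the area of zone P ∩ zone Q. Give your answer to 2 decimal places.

8.22

The intersection is the polygon with vertices (2.333,7.667), (5.308,6.923), (9,2), (2.176,7.118).
By the shoelace formula its area is 8.22.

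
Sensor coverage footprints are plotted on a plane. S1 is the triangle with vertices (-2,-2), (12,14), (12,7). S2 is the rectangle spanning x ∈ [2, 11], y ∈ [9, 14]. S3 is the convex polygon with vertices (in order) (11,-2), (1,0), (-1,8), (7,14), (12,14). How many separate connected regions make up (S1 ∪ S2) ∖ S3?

(S1 ∪ S2) ∖ S3 splits into 3 disjoint pieces (area 9.375, area 1.5953, area 2.0546).

3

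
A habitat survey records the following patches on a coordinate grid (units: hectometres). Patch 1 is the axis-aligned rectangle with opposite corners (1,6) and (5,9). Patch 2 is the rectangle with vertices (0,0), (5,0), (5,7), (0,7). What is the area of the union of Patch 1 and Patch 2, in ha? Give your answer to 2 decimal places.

By inclusion–exclusion:
Individual areas: |Patch 1| = 12, |Patch 2| = 35.
|Patch 1∩Patch 2|: x∈[1,5], y∈[6,7] → 4·1 = 4.
|Patch 1 ∪ Patch 2| = 47 − 4 = 43.00.

43.00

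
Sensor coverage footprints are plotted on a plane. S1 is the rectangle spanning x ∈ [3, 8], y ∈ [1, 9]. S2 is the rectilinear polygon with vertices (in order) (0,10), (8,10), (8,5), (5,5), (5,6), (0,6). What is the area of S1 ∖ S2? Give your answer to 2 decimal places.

|S1| = 40, |S1∩S2| = 18.
|S1 ∖ S2| = |S1| − |S1∩S2| = 40 − 18 = 22.00.

22.00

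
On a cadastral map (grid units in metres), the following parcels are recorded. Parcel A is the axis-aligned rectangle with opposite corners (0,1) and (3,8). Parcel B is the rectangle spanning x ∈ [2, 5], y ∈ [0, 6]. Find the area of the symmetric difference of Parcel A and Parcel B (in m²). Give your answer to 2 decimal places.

|Parcel A∩Parcel B|: x∈[2,3], y∈[1,6] → 1·5 = 5.
|Parcel A △ Parcel B| = |Parcel A| + |Parcel B| − 2·|Parcel A∩Parcel B| = 21 + 18 − 10 = 29.00.

29.00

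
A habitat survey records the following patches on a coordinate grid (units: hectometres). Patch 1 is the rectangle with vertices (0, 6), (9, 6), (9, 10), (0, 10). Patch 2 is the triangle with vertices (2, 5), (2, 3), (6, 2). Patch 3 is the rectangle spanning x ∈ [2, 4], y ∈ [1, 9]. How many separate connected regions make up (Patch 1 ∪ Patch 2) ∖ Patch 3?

2

(Patch 1 ∪ Patch 2) ∖ Patch 3 splits into 2 disjoint pieces (area 30, area 1).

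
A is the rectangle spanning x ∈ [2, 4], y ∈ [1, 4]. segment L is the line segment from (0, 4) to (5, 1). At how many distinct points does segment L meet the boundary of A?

2

The segment meets the boundary at (4,1.6), (2,2.8).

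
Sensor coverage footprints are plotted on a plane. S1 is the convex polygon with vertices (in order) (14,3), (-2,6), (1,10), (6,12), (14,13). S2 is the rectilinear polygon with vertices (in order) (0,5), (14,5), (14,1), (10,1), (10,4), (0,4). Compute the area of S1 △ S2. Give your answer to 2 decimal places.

112.00

|S1| = 107, |S2| = 26, |S1∩S2| = 10.5.
|S1 △ S2| = |S1| + |S2| − 2·|S1∩S2| = 107 + 26 − 21 = 112.00.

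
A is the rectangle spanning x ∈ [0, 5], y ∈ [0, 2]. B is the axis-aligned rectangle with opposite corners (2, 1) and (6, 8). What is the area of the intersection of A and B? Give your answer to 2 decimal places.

3.00

|A∩B|: x∈[2,5], y∈[1,2] → 3·1 = 3.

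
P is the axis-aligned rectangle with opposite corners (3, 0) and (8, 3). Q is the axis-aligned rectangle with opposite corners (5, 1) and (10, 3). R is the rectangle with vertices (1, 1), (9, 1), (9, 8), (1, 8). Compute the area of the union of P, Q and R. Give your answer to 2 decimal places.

By inclusion–exclusion:
Individual areas: |P| = 15, |Q| = 10, |R| = 56.
|P∩Q|: x∈[5,8], y∈[1,3] → 3·2 = 6.
|P∩R|: x∈[3,8], y∈[1,3] → 5·2 = 10.
|Q∩R|: x∈[5,9], y∈[1,3] → 4·2 = 8.
|P∩Q∩R| = 6.
|P ∪ Q ∪ R| = 81 − 24 + 6 = 63.00.

63.00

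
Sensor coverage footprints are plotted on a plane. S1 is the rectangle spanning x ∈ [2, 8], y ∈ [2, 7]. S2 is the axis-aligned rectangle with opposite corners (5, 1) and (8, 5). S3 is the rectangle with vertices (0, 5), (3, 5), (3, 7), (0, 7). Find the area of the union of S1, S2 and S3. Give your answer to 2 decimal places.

By inclusion–exclusion:
Individual areas: |S1| = 30, |S2| = 12, |S3| = 6.
|S1∩S2|: x∈[5,8], y∈[2,5] → 3·3 = 9.
|S1∩S3|: x∈[2,3], y∈[5,7] → 1·2 = 2.
|S2∩S3| = 0 (no overlap).
|S1∩S2∩S3| = 0.
|S1 ∪ S2 ∪ S3| = 48 − 11 + 0 = 37.00.

37.00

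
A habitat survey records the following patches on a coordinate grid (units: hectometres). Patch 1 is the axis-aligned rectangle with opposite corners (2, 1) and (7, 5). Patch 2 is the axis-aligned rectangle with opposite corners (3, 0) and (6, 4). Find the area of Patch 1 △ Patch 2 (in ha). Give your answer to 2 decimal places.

|Patch 1∩Patch 2|: x∈[3,6], y∈[1,4] → 3·3 = 9.
|Patch 1 △ Patch 2| = |Patch 1| + |Patch 2| − 2·|Patch 1∩Patch 2| = 20 + 12 − 18 = 14.00.

14.00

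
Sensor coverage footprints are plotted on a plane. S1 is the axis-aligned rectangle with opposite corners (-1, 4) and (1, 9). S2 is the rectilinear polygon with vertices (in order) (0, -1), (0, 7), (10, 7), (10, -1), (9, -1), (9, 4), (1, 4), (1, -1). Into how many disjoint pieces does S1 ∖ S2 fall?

1

S1 ∖ S2 is a single connected region.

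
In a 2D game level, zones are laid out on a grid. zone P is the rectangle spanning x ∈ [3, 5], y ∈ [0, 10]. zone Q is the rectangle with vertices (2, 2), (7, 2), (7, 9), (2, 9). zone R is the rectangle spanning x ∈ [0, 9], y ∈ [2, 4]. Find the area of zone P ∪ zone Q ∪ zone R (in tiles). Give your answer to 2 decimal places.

49.00

By inclusion–exclusion:
Individual areas: |zone P| = 20, |zone Q| = 35, |zone R| = 18.
|zone P∩zone Q|: x∈[3,5], y∈[2,9] → 2·7 = 14.
|zone P∩zone R|: x∈[3,5], y∈[2,4] → 2·2 = 4.
|zone Q∩zone R|: x∈[2,7], y∈[2,4] → 5·2 = 10.
|zone P∩zone Q∩zone R| = 4.
|zone P ∪ zone Q ∪ zone R| = 73 − 28 + 4 = 49.00.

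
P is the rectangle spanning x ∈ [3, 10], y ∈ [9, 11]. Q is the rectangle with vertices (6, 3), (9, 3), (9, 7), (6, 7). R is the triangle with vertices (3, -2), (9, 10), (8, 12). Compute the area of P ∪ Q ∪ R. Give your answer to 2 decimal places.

By inclusion–exclusion:
Individual areas: |P| = 14, |Q| = 12, |R| = 12.
|P∩Q| = 0 (no overlap).
|P∩R| = 2.9286.
|Q∩R| = 2.1857.
|P∩Q∩R| = 0.
|P ∪ Q ∪ R| = 38 − 5.1143 + 0 = 32.89.

32.89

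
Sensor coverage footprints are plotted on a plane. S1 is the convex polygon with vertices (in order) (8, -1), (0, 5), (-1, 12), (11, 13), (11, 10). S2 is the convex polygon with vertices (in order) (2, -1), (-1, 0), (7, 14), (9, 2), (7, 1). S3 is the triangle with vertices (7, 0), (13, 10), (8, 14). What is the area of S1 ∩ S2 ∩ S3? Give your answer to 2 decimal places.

7.49

The intersection is the polygon with vertices (8.826,3.043), (7.857,1.429), (7.074,1.037), (7.7,9.8).
By the shoelace formula its area is 7.49.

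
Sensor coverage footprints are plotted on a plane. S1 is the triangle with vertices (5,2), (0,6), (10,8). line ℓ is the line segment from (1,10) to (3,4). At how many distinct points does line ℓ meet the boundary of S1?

1

The segment meets the boundary at (2.188,6.438).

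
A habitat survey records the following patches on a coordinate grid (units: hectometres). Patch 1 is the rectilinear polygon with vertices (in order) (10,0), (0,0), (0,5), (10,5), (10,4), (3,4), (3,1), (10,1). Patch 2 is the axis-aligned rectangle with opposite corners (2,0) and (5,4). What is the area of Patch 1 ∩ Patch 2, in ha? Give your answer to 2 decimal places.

6.00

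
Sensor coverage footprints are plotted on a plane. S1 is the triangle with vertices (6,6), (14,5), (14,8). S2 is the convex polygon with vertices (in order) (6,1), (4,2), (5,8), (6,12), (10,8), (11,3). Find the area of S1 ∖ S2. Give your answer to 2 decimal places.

|S1| = 12, |S1∩S2| = 3.5458.
|S1 ∖ S2| = |S1| − |S1∩S2| = 12 − 3.5458 = 8.45.

8.45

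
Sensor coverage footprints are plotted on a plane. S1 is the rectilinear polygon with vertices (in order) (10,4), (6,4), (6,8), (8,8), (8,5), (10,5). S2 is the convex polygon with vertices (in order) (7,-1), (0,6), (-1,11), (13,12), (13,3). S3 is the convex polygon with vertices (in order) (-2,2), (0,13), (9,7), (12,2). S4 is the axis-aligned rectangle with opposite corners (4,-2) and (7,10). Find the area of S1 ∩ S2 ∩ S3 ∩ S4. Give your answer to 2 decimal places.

4.00

The intersection is the polygon with vertices (7,8), (7,4), (6,4), (6,8).
By the shoelace formula its area is 4.00.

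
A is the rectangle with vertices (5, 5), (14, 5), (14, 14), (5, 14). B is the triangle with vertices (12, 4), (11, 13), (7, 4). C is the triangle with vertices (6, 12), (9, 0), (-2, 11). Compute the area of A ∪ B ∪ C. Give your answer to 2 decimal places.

By inclusion–exclusion:
Individual areas: |A| = 81, |B| = 22.5, |C| = 49.5.
|A∩B| = 17.7778.
|A∩C| = 13.0625.
|B∩C| = 0.72.
|A∩B∩C| = 0.0672.
|A ∪ B ∪ C| = 153 − 31.5603 + 0.0672 = 121.51.

121.51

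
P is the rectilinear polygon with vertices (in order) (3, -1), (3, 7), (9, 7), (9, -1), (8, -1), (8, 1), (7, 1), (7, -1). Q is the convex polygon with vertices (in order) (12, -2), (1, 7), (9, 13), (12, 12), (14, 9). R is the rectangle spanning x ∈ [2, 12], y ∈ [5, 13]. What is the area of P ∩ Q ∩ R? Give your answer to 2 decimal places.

11.92

The intersection is the polygon with vertices (9,7), (9,5), (3.444,5), (3,5.364), (3,7).
By the shoelace formula its area is 11.92.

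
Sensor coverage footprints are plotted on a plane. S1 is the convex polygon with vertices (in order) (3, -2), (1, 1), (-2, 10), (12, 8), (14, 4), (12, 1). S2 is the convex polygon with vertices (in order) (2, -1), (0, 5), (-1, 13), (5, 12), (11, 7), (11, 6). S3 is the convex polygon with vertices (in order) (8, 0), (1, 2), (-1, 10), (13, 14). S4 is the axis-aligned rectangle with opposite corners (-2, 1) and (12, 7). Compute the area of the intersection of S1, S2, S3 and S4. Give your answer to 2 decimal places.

The intersection is the polygon with vertices (-0.25,7), (10.5,7), (9.813,5.077), (4.571,1), (4.5,1), (1,2), (1,2).
By the shoelace formula its area is 44.23.

44.23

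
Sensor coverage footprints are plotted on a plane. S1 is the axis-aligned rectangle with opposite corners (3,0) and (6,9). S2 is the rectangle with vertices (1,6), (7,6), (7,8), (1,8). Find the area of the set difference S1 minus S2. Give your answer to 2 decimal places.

|S1∩S2|: x∈[3,6], y∈[6,8] → 3·2 = 6.
|S1| = 27.
|S1 ∖ S2| = |S1| − |S1∩S2| = 27 − 6 = 21.00.

21.00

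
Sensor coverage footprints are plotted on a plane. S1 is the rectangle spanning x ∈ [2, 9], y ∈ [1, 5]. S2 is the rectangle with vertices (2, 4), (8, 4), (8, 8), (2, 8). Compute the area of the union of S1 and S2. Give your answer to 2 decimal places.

46.00

By inclusion–exclusion:
Individual areas: |S1| = 28, |S2| = 24.
|S1∩S2|: x∈[2,8], y∈[4,5] → 6·1 = 6.
|S1 ∪ S2| = 52 − 6 = 46.00.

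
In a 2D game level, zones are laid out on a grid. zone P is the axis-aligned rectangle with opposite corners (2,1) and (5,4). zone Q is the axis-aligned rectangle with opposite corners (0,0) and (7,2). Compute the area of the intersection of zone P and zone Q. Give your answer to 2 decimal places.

3.00

|zone P∩zone Q|: x∈[2,5], y∈[1,2] → 3·1 = 3.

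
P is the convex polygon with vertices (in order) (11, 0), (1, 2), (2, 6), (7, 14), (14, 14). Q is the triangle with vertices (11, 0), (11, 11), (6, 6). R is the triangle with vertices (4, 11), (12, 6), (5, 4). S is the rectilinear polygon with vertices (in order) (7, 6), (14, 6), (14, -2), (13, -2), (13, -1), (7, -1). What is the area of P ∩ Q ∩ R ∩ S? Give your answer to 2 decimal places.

The intersection is the polygon with vertices (11,5.714), (7.154,4.615), (7,4.8), (7,6), (11,6).
By the shoelace formula its area is 3.41.

3.41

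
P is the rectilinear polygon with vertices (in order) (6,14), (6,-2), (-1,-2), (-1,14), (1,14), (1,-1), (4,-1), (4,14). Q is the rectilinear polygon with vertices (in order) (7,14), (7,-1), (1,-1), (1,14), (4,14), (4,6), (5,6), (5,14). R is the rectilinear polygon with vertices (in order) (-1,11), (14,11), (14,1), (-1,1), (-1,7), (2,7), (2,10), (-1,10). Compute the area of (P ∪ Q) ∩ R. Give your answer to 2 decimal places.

The region (P ∪ Q) ∩ R is the polygon with vertices (-1,7), (2,7), (2,10), (-1,10), (-1,11), (7,11), (7,1), (-1,1).
By the shoelace formula its area is 71.00.

71.00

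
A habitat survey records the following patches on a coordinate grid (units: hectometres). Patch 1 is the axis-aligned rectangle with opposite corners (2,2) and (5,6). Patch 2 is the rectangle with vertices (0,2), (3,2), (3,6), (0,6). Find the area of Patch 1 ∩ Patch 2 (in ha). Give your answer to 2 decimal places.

4.00

|Patch 1∩Patch 2|: x∈[2,3], y∈[2,6] → 1·4 = 4.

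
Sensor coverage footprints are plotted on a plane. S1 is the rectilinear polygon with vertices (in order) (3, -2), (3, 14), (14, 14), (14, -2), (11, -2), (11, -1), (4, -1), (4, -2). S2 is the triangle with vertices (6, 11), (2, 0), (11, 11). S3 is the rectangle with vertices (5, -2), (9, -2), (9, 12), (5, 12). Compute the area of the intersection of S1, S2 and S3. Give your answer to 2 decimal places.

18.18

The intersection is the polygon with vertices (6,11), (9,11), (9,8.556), (5,3.667), (5,8.25).
By the shoelace formula its area is 18.18.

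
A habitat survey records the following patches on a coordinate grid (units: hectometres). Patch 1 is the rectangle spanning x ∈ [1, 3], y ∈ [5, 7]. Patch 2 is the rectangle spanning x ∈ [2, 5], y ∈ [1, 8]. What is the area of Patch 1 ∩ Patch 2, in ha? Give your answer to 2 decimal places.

|Patch 1∩Patch 2|: x∈[2,3], y∈[5,7] → 1·2 = 2.

2.00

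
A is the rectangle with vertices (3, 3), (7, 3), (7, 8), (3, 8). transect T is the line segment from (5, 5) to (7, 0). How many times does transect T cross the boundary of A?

The segment meets the boundary at (5.8,3).

1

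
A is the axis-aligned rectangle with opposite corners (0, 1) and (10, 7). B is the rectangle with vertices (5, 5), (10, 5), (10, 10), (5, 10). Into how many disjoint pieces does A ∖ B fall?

A ∖ B is a single connected region.

1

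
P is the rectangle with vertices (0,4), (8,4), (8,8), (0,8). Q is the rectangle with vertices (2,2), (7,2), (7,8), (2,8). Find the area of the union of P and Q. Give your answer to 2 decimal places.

42.00

By inclusion–exclusion:
Individual areas: |P| = 32, |Q| = 30.
|P∩Q|: x∈[2,7], y∈[4,8] → 5·4 = 20.
|P ∪ Q| = 62 − 20 = 42.00.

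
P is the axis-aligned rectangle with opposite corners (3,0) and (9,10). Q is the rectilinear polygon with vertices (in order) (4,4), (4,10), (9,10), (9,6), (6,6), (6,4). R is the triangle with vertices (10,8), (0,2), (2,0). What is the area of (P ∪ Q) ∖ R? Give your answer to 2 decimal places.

50.40

|P ∪ Q| = 60.
|(P ∪ Q) ∩ R| = 9.6.
|(P ∪ Q) ∖ R| = 60 − 9.6 = 50.40.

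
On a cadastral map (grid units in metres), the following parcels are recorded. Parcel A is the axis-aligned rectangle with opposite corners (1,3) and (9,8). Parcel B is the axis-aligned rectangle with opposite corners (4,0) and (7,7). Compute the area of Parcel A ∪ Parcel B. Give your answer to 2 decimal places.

By inclusion–exclusion:
Individual areas: |Parcel A| = 40, |Parcel B| = 21.
|Parcel A∩Parcel B|: x∈[4,7], y∈[3,7] → 3·4 = 12.
|Parcel A ∪ Parcel B| = 61 − 12 = 49.00.

49.00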